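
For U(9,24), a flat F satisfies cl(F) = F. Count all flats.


Flats of U(9,24): every subset of size < 9 is a flat, plus E itself.
Count = (24 choose 0) + (24 choose 1) + (24 choose 2) + (24 choose 3) + (24 choose 4) + (24 choose 5) + (24 choose 6) + (24 choose 7) + (24 choose 8) + 1
     = 1 + 24 + 276 + 2024 + 10626 + 42504 + 134596 + 346104 + 735471 + 1
     = 1271627.

1271627


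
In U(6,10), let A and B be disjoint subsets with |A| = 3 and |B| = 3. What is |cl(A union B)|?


|A union B| = 3 + 3 = 6 (disjoint).
In U(6,10), cl(S) = S if |S| < 6, else cl(S) = E.
Since 6 >= 6, cl(A union B) = E.
|cl(A union B)| = 10.

10


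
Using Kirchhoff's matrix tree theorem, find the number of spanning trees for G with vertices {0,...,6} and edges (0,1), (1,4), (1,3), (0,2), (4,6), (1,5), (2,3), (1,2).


By Kirchhoff's matrix tree theorem, the number of spanning trees equals
the determinant of any cofactor of the Laplacian matrix L.
G has 7 vertices and 8 edges.
Computing the (6 x 6) cofactor determinant gives 8.

8


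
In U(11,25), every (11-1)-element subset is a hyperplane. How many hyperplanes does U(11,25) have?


Hyperplanes of U(11,25) are flats of rank 10.
In a uniform matroid, these are exactly the (10)-element subsets.
Count = C(25,10) = 25! / (10! * 15!) = 3268760.

3268760


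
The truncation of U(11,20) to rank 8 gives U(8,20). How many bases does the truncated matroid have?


Truncating U(11,20) to rank 8 gives U(8,20).
Bases of U(8,20) are all 8-element subsets of 20 elements.
Number of bases = (20 choose 8) = 125970.

125970


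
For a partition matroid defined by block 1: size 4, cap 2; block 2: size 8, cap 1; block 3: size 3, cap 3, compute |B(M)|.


A basis picks exactly ci elements from block i.
Number of bases = product of C(|Si|, ci).
= C(4,2) * C(8,1) * C(3,3)
= 6 * 8 * 1
= 48.

48


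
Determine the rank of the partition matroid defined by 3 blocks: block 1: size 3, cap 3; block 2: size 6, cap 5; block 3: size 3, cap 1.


Rank of a partition matroid = sum of min(|Si|, ci) for each block.
= min(3,3) + min(6,5) + min(3,1)
= 3 + 5 + 1
= 9.

9


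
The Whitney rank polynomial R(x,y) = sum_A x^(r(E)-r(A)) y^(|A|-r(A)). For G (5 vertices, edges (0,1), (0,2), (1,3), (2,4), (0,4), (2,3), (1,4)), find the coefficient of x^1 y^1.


R(x,y) = sum over A in 2^E of x^(r(E)-r(A)) * y^(|A|-r(A)).
G has 5 vertices, 7 edges. r(E) = 4.
Enumerate all 2^7 = 128 subsets.
Count subsets with r(E)-r(A)=1 and |A|-r(A)=1: 11.

11


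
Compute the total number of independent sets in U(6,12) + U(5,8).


For a direct sum, |I(M1+M2)| = |I(M1)| * |I(M2)|.
|I(U(6,12))| = sum C(12,k) for k=0..6 = 2510.
|I(U(5,8))| = sum C(8,k) for k=0..5 = 219.
Total = 2510 * 219 = 549690.

549690


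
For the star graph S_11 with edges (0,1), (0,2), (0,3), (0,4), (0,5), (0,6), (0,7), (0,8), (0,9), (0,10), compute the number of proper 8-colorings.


P(tree, k) = k * (k-1)^(10) for any tree on 11 vertices.
P(8) = 8 * 7^10 = 8 * 282475249 = 2259801992.

2259801992


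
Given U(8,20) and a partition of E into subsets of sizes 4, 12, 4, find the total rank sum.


r(Ai) = min(|Ai|, 8) for each part.
Sum = min(4,8) + min(12,8) + min(4,8)
    = 4 + 8 + 4
    = 16.

16


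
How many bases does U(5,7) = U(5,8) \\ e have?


Deleting e from U(5,8) gives U(5,7) since n > r.
Bases of U(5,7) = C(7,5) = 7! / (5! * 2!) = 21.

21


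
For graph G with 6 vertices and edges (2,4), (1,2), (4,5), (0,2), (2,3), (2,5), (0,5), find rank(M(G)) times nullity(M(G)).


r(M) = |V| - c = 6 - 1 = 5.
nullity = |E| - r(M) = 7 - 5 = 2.
Product = 5 * 2 = 10.

10


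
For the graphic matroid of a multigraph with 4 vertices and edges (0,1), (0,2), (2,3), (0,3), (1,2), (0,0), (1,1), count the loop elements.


In a graphic matroid, a loop is a self-loop edge (u,u) with rank 0.
Examining all 7 edges for self-loops...
Self-loops found: (0,0), (1,1)
Number of loops = 2.

2


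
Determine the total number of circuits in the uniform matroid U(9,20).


In U(9,20), circuits are the (10)-element subsets.
Any set of 10 elements is dependent, and removing any one element gives
an independent set of size 9, so it is a minimal dependent set.
Number of circuits = (20 choose 10) = 184756.

184756


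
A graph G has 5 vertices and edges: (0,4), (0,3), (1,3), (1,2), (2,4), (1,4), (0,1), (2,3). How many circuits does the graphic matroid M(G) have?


A circuit in a graphic matroid = edge set of a simple cycle.
G has 5 vertices and 8 edges.
Enumerating all minimal edge subsets forming cycles...
Total circuits found: 13.

13


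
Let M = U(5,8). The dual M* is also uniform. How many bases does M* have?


The dual of U(r,n) is U(n-r, n) = U(3,8).
Bases of U(3,8) are all (3)-element subsets.
|B(M*)| = (8 choose 3) = 56.

56


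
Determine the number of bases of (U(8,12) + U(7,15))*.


(M1+M2)* = M1* + M2*.
M1* = U(4,12), bases: C(12,4) = 495.
M2* = U(8,15), bases: C(15,8) = 6435.
|B(M*)| = 495 * 6435 = 3185325.

3185325


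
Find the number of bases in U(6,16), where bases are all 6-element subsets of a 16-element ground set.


Bases of U(6,16) are all 6-element subsets of the 16-element ground set.
Number of bases = C(16,6).
(16 choose 6) = 8008.

8008


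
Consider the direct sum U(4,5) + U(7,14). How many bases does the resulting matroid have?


Bases of a direct sum M1 + M2: |B| = |B(M1)| * |B(M2)|.
|B(U(4,5))| = C(5,4) = 5.
|B(U(7,14))| = C(14,7) = 3432.
Total bases = 5 * 3432 = 17160.

17160


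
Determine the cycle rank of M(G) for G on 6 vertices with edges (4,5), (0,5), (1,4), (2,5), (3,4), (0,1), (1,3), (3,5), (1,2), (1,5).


Cycle rank (nullity) = |E| - r(M) = |E| - (|V| - c).
|E| = 10, |V| = 6, c = 1.
Nullity = 10 - (6 - 1) = 10 - 5 = 5.

5


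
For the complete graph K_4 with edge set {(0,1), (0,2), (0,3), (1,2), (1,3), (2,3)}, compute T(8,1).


T(K_4; x,y) = x^3 + 3x^2 + 4xy + 2x + y^3 + 3y^2 + 2y.
Substituting x=8, y=1:
= 512 + 192 + 32 + 16 + 1 + 3 + 2
= 758.

758


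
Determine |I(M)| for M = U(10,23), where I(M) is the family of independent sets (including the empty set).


Independent sets of U(10,23) are all subsets of size <= 10.
Count = C(23,0) + C(23,1) + C(23,2) + C(23,3) + C(23,4) + C(23,5) + C(23,6) + C(23,7) + C(23,8) + C(23,9) + C(23,10)
     = 1 + 23 + 253 + 1771 + 8855 + 33649 + 100947 + 245157 + 490314 + 817190 + 1144066
     = 2842226.

2842226


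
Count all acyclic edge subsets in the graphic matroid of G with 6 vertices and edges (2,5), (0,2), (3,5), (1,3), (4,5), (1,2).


An independent set in a graphic matroid is an acyclic edge subset.
G has 6 vertices and 6 edges.
Enumerate all 2^6 = 64 subsets, checking for acyclicity.
Total independent sets = 60.

60


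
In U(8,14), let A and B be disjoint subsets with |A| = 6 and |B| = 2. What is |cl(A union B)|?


|A union B| = 6 + 2 = 8 (disjoint).
In U(8,14), cl(S) = S if |S| < 8, else cl(S) = E.
Since 8 >= 8, cl(A union B) = E.
|cl(A union B)| = 14.

14


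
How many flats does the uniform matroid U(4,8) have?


Flats of U(4,8): every subset of size < 4 is a flat, plus E itself.
Count = C(8,0) + C(8,1) + C(8,2) + C(8,3) + 1
     = 1 + 8 + 28 + 56 + 1
     = 94.

94


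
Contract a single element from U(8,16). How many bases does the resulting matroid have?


Contracting e from U(8,16) gives U(7,15).
Bases of U(7,15) = C(15,7) = 15! / (7! * 8!) = 6435.

6435


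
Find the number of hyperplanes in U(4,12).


Hyperplanes of U(4,12) are flats of rank 3.
In a uniform matroid, these are exactly the (3)-element subsets.
Count = (12 choose 3) = 220.

220


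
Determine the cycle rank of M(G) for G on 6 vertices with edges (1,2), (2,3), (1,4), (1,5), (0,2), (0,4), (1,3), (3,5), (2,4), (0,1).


Cycle rank (nullity) = |E| - r(M) = |E| - (|V| - c).
|E| = 10, |V| = 6, c = 1.
Nullity = 10 - (6 - 1) = 10 - 5 = 5.

5


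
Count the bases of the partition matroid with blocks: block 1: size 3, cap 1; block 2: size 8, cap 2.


A basis picks exactly ci elements from block i.
Number of bases = product of C(|Si|, ci).
= C(3,1) * C(8,2)
= 3 * 28
= 84.

84


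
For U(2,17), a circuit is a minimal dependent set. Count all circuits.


In U(2,17), circuits are the (3)-element subsets.
Any set of 3 elements is dependent, and removing any one element gives
an independent set of size 2, so it is a minimal dependent set.
Number of circuits = C(17,3) = 17! / (3! * 14!) = 680.

680


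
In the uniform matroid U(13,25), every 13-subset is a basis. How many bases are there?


Bases of U(13,25) are all 13-element subsets of the 25-element ground set.
Number of bases = C(25,13).
C(25,13) = 25! / (13! * 12!) = 5200300.

5200300


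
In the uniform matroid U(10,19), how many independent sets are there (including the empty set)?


Independent sets of U(10,19) are all subsets of size <= 10.
Count = C(19,0) + C(19,1) + C(19,2) + C(19,3) + C(19,4) + C(19,5) + C(19,6) + C(19,7) + C(19,8) + C(19,9) + C(19,10)
     = 1 + 19 + 171 + 969 + 3876 + 11628 + 27132 + 50388 + 75582 + 92378 + 92378
     = 354522.

354522


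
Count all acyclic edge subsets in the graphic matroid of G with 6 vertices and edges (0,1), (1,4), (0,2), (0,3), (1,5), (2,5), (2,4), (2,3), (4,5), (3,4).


An independent set in a graphic matroid is an acyclic edge subset.
G has 6 vertices and 10 edges.
Enumerate all 2^10 = 1024 subsets, checking for acyclicity.
Total independent sets = 478.

478


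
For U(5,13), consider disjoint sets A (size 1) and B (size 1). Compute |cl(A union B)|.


|A union B| = 1 + 1 = 2 (disjoint).
In U(5,13), cl(S) = S if |S| < 5, else cl(S) = E.
Since 2 < 5, cl(A union B) = A union B.
|cl(A union B)| = 2.

2


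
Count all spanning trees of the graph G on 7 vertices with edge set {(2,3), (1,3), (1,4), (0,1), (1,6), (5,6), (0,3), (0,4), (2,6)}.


By Kirchhoff's matrix tree theorem, the number of spanning trees equals
the determinant of any cofactor of the Laplacian matrix L.
G has 7 vertices and 9 edges.
Computing the (6 x 6) cofactor determinant gives 29.

29


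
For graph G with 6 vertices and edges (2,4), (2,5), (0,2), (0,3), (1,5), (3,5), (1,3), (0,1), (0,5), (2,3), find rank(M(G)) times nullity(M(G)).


r(M) = |V| - c = 6 - 1 = 5.
nullity = |E| - r(M) = 10 - 5 = 5.
Product = 5 * 5 = 25.

25


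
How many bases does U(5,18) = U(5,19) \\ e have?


Deleting e from U(5,19) gives U(5,18) since n > r.
Bases of U(5,18) = C(18,5) = 8568.

8568


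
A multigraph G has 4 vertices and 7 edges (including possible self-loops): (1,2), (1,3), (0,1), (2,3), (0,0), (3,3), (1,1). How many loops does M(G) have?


In a graphic matroid, a loop is a self-loop edge (u,u) with rank 0.
Examining all 7 edges for self-loops...
Self-loops found: (0,0), (3,3), (1,1)
Number of loops = 3.

3


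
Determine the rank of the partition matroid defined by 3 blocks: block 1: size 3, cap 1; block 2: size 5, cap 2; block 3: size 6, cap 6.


Rank of a partition matroid = sum of min(|Si|, ci) for each block.
= min(3,1) + min(5,2) + min(6,6)
= 1 + 2 + 6
= 9.

9


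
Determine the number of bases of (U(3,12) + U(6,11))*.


(M1+M2)* = M1* + M2*.
M1* = U(9,12), bases: C(12,9) = 220.
M2* = U(5,11), bases: C(11,5) = 462.
|B(M*)| = 220 * 462 = 101640.

101640


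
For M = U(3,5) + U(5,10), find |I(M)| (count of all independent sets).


For a direct sum, |I(M1+M2)| = |I(M1)| * |I(M2)|.
|I(U(3,5))| = sum C(5,k) for k=0..3 = 26.
|I(U(5,10))| = sum C(10,k) for k=0..5 = 638.
Total = 26 * 638 = 16588.

16588


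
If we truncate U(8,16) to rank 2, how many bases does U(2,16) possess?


Truncating U(8,16) to rank 2 gives U(2,16).
Bases of U(2,16) are all 2-element subsets of 16 elements.
Number of bases = (16 choose 2) = 120.

120


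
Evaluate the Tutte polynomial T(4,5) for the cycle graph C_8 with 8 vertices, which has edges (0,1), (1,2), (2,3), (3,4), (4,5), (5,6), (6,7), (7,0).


T(C_8; x,y) = x + x^2 + ... + x^(7) + y.
T(4,5) = 4^1 + 4^2 + 4^3 + 4^4 + 4^5 + 4^6 + 4^7 + 5
= 4 + 16 + 64 + 256 + 1024 + 4096 + 16384 + 5
= 21849.

21849


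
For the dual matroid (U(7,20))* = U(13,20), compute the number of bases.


The dual of U(r,n) is U(n-r, n) = U(13,20).
Bases of U(13,20) are all (13)-element subsets.
|B(M*)| = C(20,13) = 20! / (13! * 7!) = 77520.

77520


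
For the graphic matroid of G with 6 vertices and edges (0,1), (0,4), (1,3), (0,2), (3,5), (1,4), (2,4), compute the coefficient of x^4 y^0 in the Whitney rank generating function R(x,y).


R(x,y) = sum over A in 2^E of x^(r(E)-r(A)) * y^(|A|-r(A)).
G has 6 vertices, 7 edges. r(E) = 5.
Enumerate all 2^7 = 128 subsets.
Count subsets with r(E)-r(A)=4 and |A|-r(A)=0: 7.

7


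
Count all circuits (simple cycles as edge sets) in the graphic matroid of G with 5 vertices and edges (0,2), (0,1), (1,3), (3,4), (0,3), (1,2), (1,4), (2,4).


A circuit in a graphic matroid = edge set of a simple cycle.
G has 5 vertices and 8 edges.
Enumerating all minimal edge subsets forming cycles...
Total circuits found: 13.

13


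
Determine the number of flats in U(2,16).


Flats of U(2,16): every subset of size < 2 is a flat, plus E itself.
Count = (16 choose 0) + (16 choose 1) + 1
     = 1 + 16 + 1
     = 18.

18


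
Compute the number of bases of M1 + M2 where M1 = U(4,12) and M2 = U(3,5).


Bases of a direct sum M1 + M2: |B| = |B(M1)| * |B(M2)|.
|B(U(4,12))| = C(12,4) = 495.
|B(U(3,5))| = C(5,3) = 10.
Total bases = 495 * 10 = 4950.

4950


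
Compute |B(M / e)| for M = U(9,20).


Contracting e from U(9,20) gives U(8,19).
Bases of U(8,19) = (19 choose 8) = 75582.

75582


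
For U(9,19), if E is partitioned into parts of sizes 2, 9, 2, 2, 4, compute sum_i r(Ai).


r(Ai) = min(|Ai|, 9) for each part.
Sum = min(2,9) + min(9,9) + min(2,9) + min(2,9) + min(4,9)
    = 2 + 9 + 2 + 2 + 4
    = 19.

19


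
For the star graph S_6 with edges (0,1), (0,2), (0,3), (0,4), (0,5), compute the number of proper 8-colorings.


P(tree, k) = k * (k-1)^(5) for any tree on 6 vertices.
P(8) = 8 * 7^5 = 8 * 16807 = 134456.

134456


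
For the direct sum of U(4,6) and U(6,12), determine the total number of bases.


Bases of a direct sum M1 + M2: |B| = |B(M1)| * |B(M2)|.
|B(U(4,6))| = C(6,4) = 15.
|B(U(6,12))| = C(12,6) = 924.
Total bases = 15 * 924 = 13860.

13860


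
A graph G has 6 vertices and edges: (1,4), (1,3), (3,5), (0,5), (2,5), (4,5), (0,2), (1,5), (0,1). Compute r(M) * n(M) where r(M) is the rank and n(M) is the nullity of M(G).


r(M) = |V| - c = 6 - 1 = 5.
nullity = |E| - r(M) = 9 - 5 = 4.
Product = 5 * 4 = 20.

20


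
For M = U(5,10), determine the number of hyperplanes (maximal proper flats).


Hyperplanes of U(5,10) are flats of rank 4.
In a uniform matroid, these are exactly the (4)-element subsets.
Count = C(10,4) = (10 * 9 * 8 * 7) / (1 * 2 * 3 * 4) = 210.

210


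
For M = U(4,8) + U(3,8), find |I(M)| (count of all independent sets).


For a direct sum, |I(M1+M2)| = |I(M1)| * |I(M2)|.
|I(U(4,8))| = sum C(8,k) for k=0..4 = 163.
|I(U(3,8))| = sum C(8,k) for k=0..3 = 93.
Total = 163 * 93 = 15159.

15159


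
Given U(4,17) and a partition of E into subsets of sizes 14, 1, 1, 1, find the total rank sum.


r(Ai) = min(|Ai|, 4) for each part.
Sum = min(14,4) + min(1,4) + min(1,4) + min(1,4)
    = 4 + 1 + 1 + 1
    = 7.

7


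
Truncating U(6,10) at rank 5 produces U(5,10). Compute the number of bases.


Truncating U(6,10) to rank 5 gives U(5,10).
Bases of U(5,10) are all 5-element subsets of 10 elements.
Number of bases = C(10,5) = 10! / (5! * 5!) = 252.

252


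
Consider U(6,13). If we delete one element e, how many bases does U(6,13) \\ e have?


Deleting e from U(6,13) gives U(6,12) since n > r.
Bases of U(6,12) = (12 choose 6) = 924.

924


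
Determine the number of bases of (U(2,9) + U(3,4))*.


(M1+M2)* = M1* + M2*.
M1* = U(7,9), bases: C(9,7) = 36.
M2* = U(1,4), bases: C(4,1) = 4.
|B(M*)| = 36 * 4 = 144.

144


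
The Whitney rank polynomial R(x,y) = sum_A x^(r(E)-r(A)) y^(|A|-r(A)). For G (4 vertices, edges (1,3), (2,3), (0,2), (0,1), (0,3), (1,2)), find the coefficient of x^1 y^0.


R(x,y) = sum over A in 2^E of x^(r(E)-r(A)) * y^(|A|-r(A)).
G has 4 vertices, 6 edges. r(E) = 3.
Enumerate all 2^6 = 64 subsets.
Count subsets with r(E)-r(A)=1 and |A|-r(A)=0: 15.

15


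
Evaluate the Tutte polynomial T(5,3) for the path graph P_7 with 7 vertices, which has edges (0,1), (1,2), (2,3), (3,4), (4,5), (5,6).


A path on 7 vertices is a tree with 6 edges.
T(x,y) = x^(6) for any tree.
T(5,3) = 5^6 = 15625.

15625


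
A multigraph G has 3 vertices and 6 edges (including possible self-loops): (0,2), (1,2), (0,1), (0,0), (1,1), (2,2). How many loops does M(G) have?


In a graphic matroid, a loop is a self-loop edge (u,u) with rank 0.
Examining all 6 edges for self-loops...
Self-loops found: (0,0), (1,1), (2,2)
Number of loops = 3.

3


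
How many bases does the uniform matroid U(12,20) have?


Bases of U(12,20) are all 12-element subsets of the 20-element ground set.
Number of bases = C(20,12).
C(20,12) = 20! / (12! * 8!) = 125970.

125970


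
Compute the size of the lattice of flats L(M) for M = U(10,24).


Flats of U(10,24): every subset of size < 10 is a flat, plus E itself.
Count = C(24,0) + C(24,1) + C(24,2) + C(24,3) + C(24,4) + C(24,5) + C(24,6) + C(24,7) + C(24,8) + C(24,9) + 1
     = 1 + 24 + 276 + 2024 + 10626 + 42504 + 134596 + 346104 + 735471 + 1307504 + 1
     = 2579131.

2579131


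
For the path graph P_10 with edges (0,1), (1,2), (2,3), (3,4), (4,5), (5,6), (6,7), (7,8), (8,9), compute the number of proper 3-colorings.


P(P_10, k) = k * (k-1)^(9).
P(3) = 3 * 2^9 = 3 * 512 = 1536.

1536


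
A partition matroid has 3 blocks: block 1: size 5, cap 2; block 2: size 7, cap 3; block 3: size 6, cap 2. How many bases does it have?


A basis picks exactly ci elements from block i.
Number of bases = product of C(|Si|, ci).
= C(5,2) * C(7,3) * C(6,2)
= 10 * 35 * 15
= 5250.

5250


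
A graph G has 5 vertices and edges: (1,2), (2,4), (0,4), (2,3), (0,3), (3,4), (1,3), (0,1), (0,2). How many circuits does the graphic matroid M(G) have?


A circuit in a graphic matroid = edge set of a simple cycle.
G has 5 vertices and 9 edges.
Enumerating all minimal edge subsets forming cycles...
Total circuits found: 22.

22


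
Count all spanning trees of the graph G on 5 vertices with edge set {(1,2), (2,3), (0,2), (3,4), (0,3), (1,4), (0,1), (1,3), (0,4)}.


By Kirchhoff's matrix tree theorem, the number of spanning trees equals
the determinant of any cofactor of the Laplacian matrix L.
G has 5 vertices and 9 edges.
Computing the (4 x 4) cofactor determinant gives 75.

75


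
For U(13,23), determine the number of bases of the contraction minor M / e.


Contracting e from U(13,23) gives U(12,22).
Bases of U(12,22) = C(22,12) = 646646.

646646


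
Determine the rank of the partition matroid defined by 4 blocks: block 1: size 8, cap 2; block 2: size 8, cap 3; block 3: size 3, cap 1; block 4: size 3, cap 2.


Rank of a partition matroid = sum of min(|Si|, ci) for each block.
= min(8,2) + min(8,3) + min(3,1) + min(3,2)
= 2 + 3 + 1 + 2
= 8.

8


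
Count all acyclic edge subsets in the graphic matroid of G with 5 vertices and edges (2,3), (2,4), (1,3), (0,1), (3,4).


An independent set in a graphic matroid is an acyclic edge subset.
G has 5 vertices and 5 edges.
Enumerate all 2^5 = 32 subsets, checking for acyclicity.
Total independent sets = 28.

28


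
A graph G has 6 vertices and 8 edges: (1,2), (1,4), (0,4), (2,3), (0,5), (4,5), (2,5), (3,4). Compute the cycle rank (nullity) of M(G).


Cycle rank (nullity) = |E| - r(M) = |E| - (|V| - c).
|E| = 8, |V| = 6, c = 1.
Nullity = 8 - (6 - 1) = 8 - 5 = 3.

3


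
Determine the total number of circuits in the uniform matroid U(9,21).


In U(9,21), circuits are the (10)-element subsets.
Any set of 10 elements is dependent, and removing any one element gives
an independent set of size 9, so it is a minimal dependent set.
Number of circuits = C(21,10) = 352716.

352716


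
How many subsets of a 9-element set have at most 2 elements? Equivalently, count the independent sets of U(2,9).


Independent sets of U(2,9) are all subsets of size <= 2.
Count = C(9,0) + C(9,1) + C(9,2)
     = 1 + 9 + 36
     = 46.

46


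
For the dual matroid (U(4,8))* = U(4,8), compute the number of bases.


The dual of U(r,n) is U(n-r, n) = U(4,8).
Bases of U(4,8) are all (4)-element subsets.
|B(M*)| = (8 choose 4) = 70.

70


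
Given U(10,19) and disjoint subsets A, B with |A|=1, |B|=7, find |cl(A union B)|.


|A union B| = 1 + 7 = 8 (disjoint).
In U(10,19), cl(S) = S if |S| < 10, else cl(S) = E.
Since 8 < 10, cl(A union B) = A union B.
|cl(A union B)| = 8.

8


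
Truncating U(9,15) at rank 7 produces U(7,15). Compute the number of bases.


Truncating U(9,15) to rank 7 gives U(7,15).
Bases of U(7,15) are all 7-element subsets of 15 elements.
Number of bases = (15 choose 7) = 6435.

6435


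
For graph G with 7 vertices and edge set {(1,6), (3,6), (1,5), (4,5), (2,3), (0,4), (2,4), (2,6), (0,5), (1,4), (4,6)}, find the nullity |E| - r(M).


Cycle rank (nullity) = |E| - r(M) = |E| - (|V| - c).
|E| = 11, |V| = 7, c = 1.
Nullity = 11 - (7 - 1) = 11 - 6 = 5.

5


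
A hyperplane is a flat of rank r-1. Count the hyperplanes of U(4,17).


Hyperplanes of U(4,17) are flats of rank 3.
In a uniform matroid, these are exactly the (3)-element subsets.
Count = C(17,3) = (17 * 16 * 15) / (1 * 2 * 3) = 680.

680


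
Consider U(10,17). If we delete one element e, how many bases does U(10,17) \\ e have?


Deleting e from U(10,17) gives U(10,16) since n > r.
Bases of U(10,16) = C(16,10) = 8008.

8008


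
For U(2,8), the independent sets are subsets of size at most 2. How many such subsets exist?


Independent sets of U(2,8) are all subsets of size <= 2.
Count = C(8,0) + C(8,1) + C(8,2)
     = 1 + 8 + 28
     = 37.

37


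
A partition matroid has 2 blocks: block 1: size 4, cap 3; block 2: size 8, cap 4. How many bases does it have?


A basis picks exactly ci elements from block i.
Number of bases = product of C(|Si|, ci).
= C(4,3) * C(8,4)
= 4 * 70
= 280.

280


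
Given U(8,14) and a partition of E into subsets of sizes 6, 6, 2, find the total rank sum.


r(Ai) = min(|Ai|, 8) for each part.
Sum = min(6,8) + min(6,8) + min(2,8)
    = 6 + 6 + 2
    = 14.

14


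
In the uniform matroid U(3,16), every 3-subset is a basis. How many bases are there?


Bases of U(3,16) are all 3-element subsets of the 16-element ground set.
Number of bases = C(16,3).
C(16,3) = 16! / (3! * 13!) = 560.

560


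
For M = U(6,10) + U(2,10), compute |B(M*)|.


(M1+M2)* = M1* + M2*.
M1* = U(4,10), bases: C(10,4) = 210.
M2* = U(8,10), bases: C(10,8) = 45.
|B(M*)| = 210 * 45 = 9450.

9450


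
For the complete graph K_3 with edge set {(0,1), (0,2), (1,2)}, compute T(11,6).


T(K_3; x,y) = x^2 + x + y.
T(11,6) = 121 + 11 + 6 = 138.

138


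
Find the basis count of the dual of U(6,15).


The dual of U(r,n) is U(n-r, n) = U(9,15).
Bases of U(9,15) are all (9)-element subsets.
|B(M*)| = (15 choose 9) = 5005.

5005


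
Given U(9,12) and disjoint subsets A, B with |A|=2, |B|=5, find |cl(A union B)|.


|A union B| = 2 + 5 = 7 (disjoint).
In U(9,12), cl(S) = S if |S| < 9, else cl(S) = E.
Since 7 < 9, cl(A union B) = A union B.
|cl(A union B)| = 7.

7


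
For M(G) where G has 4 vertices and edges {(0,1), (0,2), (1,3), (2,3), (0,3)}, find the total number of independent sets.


An independent set in a graphic matroid is an acyclic edge subset.
G has 4 vertices and 5 edges.
Enumerate all 2^5 = 32 subsets, checking for acyclicity.
Total independent sets = 24.

24


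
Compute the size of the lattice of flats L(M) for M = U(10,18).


Flats of U(10,18): every subset of size < 10 is a flat, plus E itself.
Count = C(18,0) + C(18,1) + C(18,2) + C(18,3) + C(18,4) + C(18,5) + C(18,6) + C(18,7) + C(18,8) + C(18,9) + 1
     = 1 + 18 + 153 + 816 + 3060 + 8568 + 18564 + 31824 + 43758 + 48620 + 1
     = 155383.

155383


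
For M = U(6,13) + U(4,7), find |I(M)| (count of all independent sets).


For a direct sum, |I(M1+M2)| = |I(M1)| * |I(M2)|.
|I(U(6,13))| = sum C(13,k) for k=0..6 = 4096.
|I(U(4,7))| = sum C(7,k) for k=0..4 = 99.
Total = 4096 * 99 = 405504.

405504


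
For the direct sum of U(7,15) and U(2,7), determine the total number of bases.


Bases of a direct sum M1 + M2: |B| = |B(M1)| * |B(M2)|.
|B(U(7,15))| = C(15,7) = 6435.
|B(U(2,7))| = C(7,2) = 21.
Total bases = 6435 * 21 = 135135.

135135


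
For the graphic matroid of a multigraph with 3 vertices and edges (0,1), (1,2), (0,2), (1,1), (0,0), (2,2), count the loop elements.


In a graphic matroid, a loop is a self-loop edge (u,u) with rank 0.
Examining all 6 edges for self-loops...
Self-loops found: (1,1), (0,0), (2,2)
Number of loops = 3.

3


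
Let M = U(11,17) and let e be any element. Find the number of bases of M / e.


Contracting e from U(11,17) gives U(10,16).
Bases of U(10,16) = (16 choose 10) = 8008.

8008


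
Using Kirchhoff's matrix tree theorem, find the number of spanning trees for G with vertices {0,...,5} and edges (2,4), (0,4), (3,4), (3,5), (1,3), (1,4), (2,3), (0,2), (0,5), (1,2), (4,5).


By Kirchhoff's matrix tree theorem, the number of spanning trees equals
the determinant of any cofactor of the Laplacian matrix L.
G has 6 vertices and 11 edges.
Computing the (5 x 5) cofactor determinant gives 209.

209


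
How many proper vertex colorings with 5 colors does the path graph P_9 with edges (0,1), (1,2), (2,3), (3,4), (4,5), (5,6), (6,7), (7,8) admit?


P(P_9, k) = k * (k-1)^(8).
P(5) = 5 * 4^8 = 5 * 65536 = 327680.

327680


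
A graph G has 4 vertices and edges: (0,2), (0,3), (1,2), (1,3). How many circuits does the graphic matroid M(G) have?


A circuit in a graphic matroid = edge set of a simple cycle.
G has 4 vertices and 4 edges.
Enumerating all minimal edge subsets forming cycles...
Total circuits found: 1.

1


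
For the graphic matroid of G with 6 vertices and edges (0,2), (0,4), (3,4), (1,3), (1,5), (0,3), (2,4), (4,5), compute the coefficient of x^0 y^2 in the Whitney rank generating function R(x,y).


R(x,y) = sum over A in 2^E of x^(r(E)-r(A)) * y^(|A|-r(A)).
G has 6 vertices, 8 edges. r(E) = 5.
Enumerate all 2^8 = 256 subsets.
Count subsets with r(E)-r(A)=0 and |A|-r(A)=2: 8.

8


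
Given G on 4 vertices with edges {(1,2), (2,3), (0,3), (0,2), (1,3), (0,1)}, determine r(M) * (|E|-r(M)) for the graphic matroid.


r(M) = |V| - c = 4 - 1 = 3.
nullity = |E| - r(M) = 6 - 3 = 3.
Product = 3 * 3 = 9.

9


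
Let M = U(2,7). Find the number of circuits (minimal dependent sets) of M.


In U(2,7), circuits are the (3)-element subsets.
Any set of 3 elements is dependent, and removing any one element gives
an independent set of size 2, so it is a minimal dependent set.
Number of circuits = C(7,3) = (7 * 6 * 5) / (1 * 2 * 3) = 35.

35


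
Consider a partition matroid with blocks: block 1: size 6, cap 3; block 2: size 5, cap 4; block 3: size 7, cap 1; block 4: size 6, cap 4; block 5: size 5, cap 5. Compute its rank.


Rank of a partition matroid = sum of min(|Si|, ci) for each block.
= min(6,3) + min(5,4) + min(7,1) + min(6,4) + min(5,5)
= 3 + 4 + 1 + 4 + 5
= 17.

17


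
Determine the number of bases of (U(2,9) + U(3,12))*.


(M1+M2)* = M1* + M2*.
M1* = U(7,9), bases: C(9,7) = 36.
M2* = U(9,12), bases: C(12,9) = 220.
|B(M*)| = 36 * 220 = 7920.

7920


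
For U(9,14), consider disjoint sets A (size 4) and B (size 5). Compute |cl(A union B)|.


|A union B| = 4 + 5 = 9 (disjoint).
In U(9,14), cl(S) = S if |S| < 9, else cl(S) = E.
Since 9 >= 9, cl(A union B) = E.
|cl(A union B)| = 14.

14


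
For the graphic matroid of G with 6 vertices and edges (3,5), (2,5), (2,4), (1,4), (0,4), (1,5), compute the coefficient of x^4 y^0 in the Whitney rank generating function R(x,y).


R(x,y) = sum over A in 2^E of x^(r(E)-r(A)) * y^(|A|-r(A)).
G has 6 vertices, 6 edges. r(E) = 5.
Enumerate all 2^6 = 64 subsets.
Count subsets with r(E)-r(A)=4 and |A|-r(A)=0: 6.

6


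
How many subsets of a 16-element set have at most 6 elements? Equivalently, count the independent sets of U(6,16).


Independent sets of U(6,16) are all subsets of size <= 6.
Count = (16 choose 0) + (16 choose 1) + (16 choose 2) + (16 choose 3) + (16 choose 4) + (16 choose 5) + (16 choose 6)
     = 1 + 16 + 120 + 560 + 1820 + 4368 + 8008
     = 14893.

14893


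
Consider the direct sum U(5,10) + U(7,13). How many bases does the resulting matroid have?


Bases of a direct sum M1 + M2: |B| = |B(M1)| * |B(M2)|.
|B(U(5,10))| = C(10,5) = 252.
|B(U(7,13))| = C(13,7) = 1716.
Total bases = 252 * 1716 = 432432.

432432


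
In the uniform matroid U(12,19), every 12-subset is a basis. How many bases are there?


Bases of U(12,19) are all 12-element subsets of the 19-element ground set.
Number of bases = C(19,12).
C(19,12) = 50388.

50388


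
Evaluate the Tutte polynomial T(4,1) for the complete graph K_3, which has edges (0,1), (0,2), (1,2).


T(K_3; x,y) = x^2 + x + y.
T(4,1) = 16 + 4 + 1 = 21.

21


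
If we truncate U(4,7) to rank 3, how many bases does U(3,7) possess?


Truncating U(4,7) to rank 3 gives U(3,7).
Bases of U(3,7) are all 3-element subsets of 7 elements.
Number of bases = C(7,3) = 7! / (3! * 4!) = 35.

35


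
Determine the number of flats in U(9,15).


Flats of U(9,15): every subset of size < 9 is a flat, plus E itself.
Count = (15 choose 0) + (15 choose 1) + (15 choose 2) + (15 choose 3) + (15 choose 4) + (15 choose 5) + (15 choose 6) + (15 choose 7) + (15 choose 8) + 1
     = 1 + 15 + 105 + 455 + 1365 + 3003 + 5005 + 6435 + 6435 + 1
     = 22820.

22820


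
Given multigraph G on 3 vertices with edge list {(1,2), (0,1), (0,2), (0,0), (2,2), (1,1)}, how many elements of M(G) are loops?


In a graphic matroid, a loop is a self-loop edge (u,u) with rank 0.
Examining all 6 edges for self-loops...
Self-loops found: (0,0), (2,2), (1,1)
Number of loops = 3.

3


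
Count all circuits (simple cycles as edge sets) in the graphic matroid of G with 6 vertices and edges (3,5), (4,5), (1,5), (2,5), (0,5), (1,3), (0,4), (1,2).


A circuit in a graphic matroid = edge set of a simple cycle.
G has 6 vertices and 8 edges.
Enumerating all minimal edge subsets forming cycles...
Total circuits found: 4.

4


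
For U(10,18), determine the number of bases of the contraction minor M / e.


Contracting e from U(10,18) gives U(9,17).
Bases of U(9,17) = (17 choose 9) = 24310.

24310


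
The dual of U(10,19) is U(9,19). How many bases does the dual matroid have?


The dual of U(r,n) is U(n-r, n) = U(9,19).
Bases of U(9,19) are all (9)-element subsets.
|B(M*)| = C(19,9) = 19! / (9! * 10!) = 92378.

92378


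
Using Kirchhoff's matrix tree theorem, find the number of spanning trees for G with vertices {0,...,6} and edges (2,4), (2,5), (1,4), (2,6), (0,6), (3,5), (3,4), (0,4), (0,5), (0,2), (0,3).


By Kirchhoff's matrix tree theorem, the number of spanning trees equals
the determinant of any cofactor of the Laplacian matrix L.
G has 7 vertices and 11 edges.
Computing the (6 x 6) cofactor determinant gives 111.

111


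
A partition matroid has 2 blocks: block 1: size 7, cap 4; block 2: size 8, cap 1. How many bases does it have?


A basis picks exactly ci elements from block i.
Number of bases = product of C(|Si|, ci).
= C(7,4) * C(8,1)
= 35 * 8
= 280.

280


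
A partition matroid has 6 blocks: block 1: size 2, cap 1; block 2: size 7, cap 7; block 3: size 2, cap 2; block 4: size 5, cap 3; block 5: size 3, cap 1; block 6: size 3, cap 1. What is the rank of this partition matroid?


Rank of a partition matroid = sum of min(|Si|, ci) for each block.
= min(2,1) + min(7,7) + min(2,2) + min(5,3) + min(3,1) + min(3,1)
= 1 + 7 + 2 + 3 + 1 + 1
= 15.

15


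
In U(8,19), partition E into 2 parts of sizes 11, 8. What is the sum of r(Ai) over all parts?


r(Ai) = min(|Ai|, 8) for each part.
Sum = min(11,8) + min(8,8)
    = 8 + 8
    = 16.

16


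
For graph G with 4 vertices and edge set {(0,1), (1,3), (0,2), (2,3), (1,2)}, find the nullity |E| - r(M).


Cycle rank (nullity) = |E| - r(M) = |E| - (|V| - c).
|E| = 5, |V| = 4, c = 1.
Nullity = 5 - (4 - 1) = 5 - 3 = 2.

2


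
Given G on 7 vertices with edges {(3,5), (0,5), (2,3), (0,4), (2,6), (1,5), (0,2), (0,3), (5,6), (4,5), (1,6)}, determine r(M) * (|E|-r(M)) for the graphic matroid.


r(M) = |V| - c = 7 - 1 = 6.
nullity = |E| - r(M) = 11 - 6 = 5.
Product = 6 * 5 = 30.

30


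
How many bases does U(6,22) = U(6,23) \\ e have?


Deleting e from U(6,23) gives U(6,22) since n > r.
Bases of U(6,22) = C(22,6) = 22! / (6! * 16!) = 74613.

74613


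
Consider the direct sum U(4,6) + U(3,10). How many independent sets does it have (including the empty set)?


For a direct sum, |I(M1+M2)| = |I(M1)| * |I(M2)|.
|I(U(4,6))| = sum C(6,k) for k=0..4 = 57.
|I(U(3,10))| = sum C(10,k) for k=0..3 = 176.
Total = 57 * 176 = 10032.

10032


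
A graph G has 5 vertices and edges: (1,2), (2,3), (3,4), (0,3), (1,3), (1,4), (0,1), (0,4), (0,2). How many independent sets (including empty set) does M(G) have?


An independent set in a graphic matroid is an acyclic edge subset.
G has 5 vertices and 9 edges.
Enumerate all 2^9 = 512 subsets, checking for acyclicity.
Total independent sets = 198.

198


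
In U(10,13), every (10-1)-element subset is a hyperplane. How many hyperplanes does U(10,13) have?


Hyperplanes of U(10,13) are flats of rank 9.
In a uniform matroid, these are exactly the (9)-element subsets.
Count = C(13,9) = 13! / (9! * 4!) = 715.

715


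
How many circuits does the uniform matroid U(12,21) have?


In U(12,21), circuits are the (13)-element subsets.
Any set of 13 elements is dependent, and removing any one element gives
an independent set of size 12, so it is a minimal dependent set.
Number of circuits = (21 choose 13) = 203490.

203490


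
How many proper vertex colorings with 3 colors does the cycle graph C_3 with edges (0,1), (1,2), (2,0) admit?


P(C_3, k) = (k-1)^3 + (-1)^3*(k-1).
P(3) = (2)^3 - 2
= 8 - 2 = 6.

6


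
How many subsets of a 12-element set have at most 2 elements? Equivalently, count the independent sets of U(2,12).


Independent sets of U(2,12) are all subsets of size <= 2.
Count = C(12,0) + C(12,1) + C(12,2)
     = 1 + 12 + 66
     = 79.

79


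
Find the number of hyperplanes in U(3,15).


Hyperplanes of U(3,15) are flats of rank 2.
In a uniform matroid, these are exactly the (2)-element subsets.
Count = C(15,2) = (15 * 14) / (1 * 2) = 105.

105


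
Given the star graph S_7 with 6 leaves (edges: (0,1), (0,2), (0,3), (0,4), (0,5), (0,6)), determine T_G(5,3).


A star on 7 vertices is a tree with 6 edges.
T(x,y) = x^(6) for any tree.
T(5,3) = 5^6 = 15625.

15625


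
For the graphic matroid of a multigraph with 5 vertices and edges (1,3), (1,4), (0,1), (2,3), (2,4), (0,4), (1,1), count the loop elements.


In a graphic matroid, a loop is a self-loop edge (u,u) with rank 0.
Examining all 7 edges for self-loops...
Self-loops found: (1,1)
Number of loops = 1.

1


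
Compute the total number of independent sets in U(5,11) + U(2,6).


For a direct sum, |I(M1+M2)| = |I(M1)| * |I(M2)|.
|I(U(5,11))| = sum C(11,k) for k=0..5 = 1024.
|I(U(2,6))| = sum C(6,k) for k=0..2 = 22.
Total = 1024 * 22 = 22528.

22528


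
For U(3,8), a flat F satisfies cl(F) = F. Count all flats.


Flats of U(3,8): every subset of size < 3 is a flat, plus E itself.
Count = C(8,0) + C(8,1) + C(8,2) + 1
     = 1 + 8 + 28 + 1
     = 38.

38


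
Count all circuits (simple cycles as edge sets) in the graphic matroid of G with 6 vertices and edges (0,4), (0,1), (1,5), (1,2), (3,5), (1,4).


A circuit in a graphic matroid = edge set of a simple cycle.
G has 6 vertices and 6 edges.
Enumerating all minimal edge subsets forming cycles...
Total circuits found: 1.

1


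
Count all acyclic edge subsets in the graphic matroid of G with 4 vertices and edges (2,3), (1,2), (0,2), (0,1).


An independent set in a graphic matroid is an acyclic edge subset.
G has 4 vertices and 4 edges.
Enumerate all 2^4 = 16 subsets, checking for acyclicity.
Total independent sets = 14.

14


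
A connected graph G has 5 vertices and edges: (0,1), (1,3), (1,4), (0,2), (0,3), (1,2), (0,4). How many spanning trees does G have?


By Kirchhoff's matrix tree theorem, the number of spanning trees equals
the determinant of any cofactor of the Laplacian matrix L.
G has 5 vertices and 7 edges.
Computing the (4 x 4) cofactor determinant gives 20.

20


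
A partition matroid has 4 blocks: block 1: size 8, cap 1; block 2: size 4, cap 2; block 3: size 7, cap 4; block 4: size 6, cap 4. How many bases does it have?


A basis picks exactly ci elements from block i.
Number of bases = product of C(|Si|, ci).
= C(8,1) * C(4,2) * C(7,4) * C(6,4)
= 8 * 6 * 35 * 15
= 25200.

25200


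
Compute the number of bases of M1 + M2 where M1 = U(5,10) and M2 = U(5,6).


Bases of a direct sum M1 + M2: |B| = |B(M1)| * |B(M2)|.
|B(U(5,10))| = C(10,5) = 252.
|B(U(5,6))| = C(6,5) = 6.
Total bases = 252 * 6 = 1512.

1512


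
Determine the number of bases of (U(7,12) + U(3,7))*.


(M1+M2)* = M1* + M2*.
M1* = U(5,12), bases: C(12,5) = 792.
M2* = U(4,7), bases: C(7,4) = 35.
|B(M*)| = 792 * 35 = 27720.

27720


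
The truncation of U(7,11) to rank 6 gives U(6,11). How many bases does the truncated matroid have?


Truncating U(7,11) to rank 6 gives U(6,11).
Bases of U(6,11) are all 6-element subsets of 11 elements.
Number of bases = C(11,6) = 462.

462


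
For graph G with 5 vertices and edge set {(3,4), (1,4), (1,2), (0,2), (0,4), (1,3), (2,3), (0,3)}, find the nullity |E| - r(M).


Cycle rank (nullity) = |E| - r(M) = |E| - (|V| - c).
|E| = 8, |V| = 5, c = 1.
Nullity = 8 - (5 - 1) = 8 - 4 = 4.

4


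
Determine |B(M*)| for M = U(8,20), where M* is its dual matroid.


The dual of U(r,n) is U(n-r, n) = U(12,20).
Bases of U(12,20) are all (12)-element subsets.
|B(M*)| = C(20,12) = 20! / (12! * 8!) = 125970.

125970


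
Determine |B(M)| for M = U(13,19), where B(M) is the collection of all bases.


Bases of U(13,19) are all 13-element subsets of the 19-element ground set.
Number of bases = C(19,13).
C(19,13) = 27132.

27132


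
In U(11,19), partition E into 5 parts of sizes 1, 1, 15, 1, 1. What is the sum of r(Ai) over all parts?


r(Ai) = min(|Ai|, 11) for each part.
Sum = min(1,11) + min(1,11) + min(15,11) + min(1,11) + min(1,11)
    = 1 + 1 + 11 + 1 + 1
    = 15.

15


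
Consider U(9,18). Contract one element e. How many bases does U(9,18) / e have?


Contracting e from U(9,18) gives U(8,17).
Bases of U(8,17) = C(17,8) = 17! / (8! * 9!) = 24310.

24310


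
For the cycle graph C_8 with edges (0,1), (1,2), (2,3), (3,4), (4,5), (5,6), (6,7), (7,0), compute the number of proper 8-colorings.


P(C_8, k) = (k-1)^8 + (-1)^8*(k-1).
P(8) = (7)^8 + 7
= 5764801 + 7 = 5764808.

5764808


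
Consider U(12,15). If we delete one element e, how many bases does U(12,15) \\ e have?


Deleting e from U(12,15) gives U(12,14) since n > r.
Bases of U(12,14) = C(14,12) = 14! / (12! * 2!) = 91.

91


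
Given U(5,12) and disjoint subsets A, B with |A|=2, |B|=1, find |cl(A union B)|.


|A union B| = 2 + 1 = 3 (disjoint).
In U(5,12), cl(S) = S if |S| < 5, else cl(S) = E.
Since 3 < 5, cl(A union B) = A union B.
|cl(A union B)| = 3.

3


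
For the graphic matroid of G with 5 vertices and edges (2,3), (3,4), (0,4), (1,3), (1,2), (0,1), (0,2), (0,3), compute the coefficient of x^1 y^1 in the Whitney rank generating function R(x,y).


R(x,y) = sum over A in 2^E of x^(r(E)-r(A)) * y^(|A|-r(A)).
G has 5 vertices, 8 edges. r(E) = 4.
Enumerate all 2^8 = 256 subsets.
Count subsets with r(E)-r(A)=1 and |A|-r(A)=1: 30.

30
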